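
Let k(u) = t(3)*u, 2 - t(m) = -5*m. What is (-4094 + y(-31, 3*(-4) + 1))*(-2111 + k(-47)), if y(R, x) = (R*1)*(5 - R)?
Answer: 15161100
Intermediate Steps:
t(m) = 2 + 5*m (t(m) = 2 - (-5)*m = 2 + 5*m)
k(u) = 17*u (k(u) = (2 + 5*3)*u = (2 + 15)*u = 17*u)
y(R, x) = R*(5 - R)
(-4094 + y(-31, 3*(-4) + 1))*(-2111 + k(-47)) = (-4094 - 31*(5 - 1*(-31)))*(-2111 + 17*(-47)) = (-4094 - 31*(5 + 31))*(-2111 - 799) = (-4094 - 31*36)*(-2910) = (-4094 - 1116)*(-2910) = -5210*(-2910) = 15161100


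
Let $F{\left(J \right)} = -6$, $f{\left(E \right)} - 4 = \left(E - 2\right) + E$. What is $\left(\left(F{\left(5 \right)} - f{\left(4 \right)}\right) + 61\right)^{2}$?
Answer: $2025$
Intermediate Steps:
$f{\left(E \right)} = 2 + 2 E$ ($f{\left(E \right)} = 4 + \left(\left(E - 2\right) + E\right) = 4 + \left(\left(-2 + E\right) + E\right) = 4 + \left(-2 + 2 E\right) = 2 + 2 E$)
$\left(\left(F{\left(5 \right)} - f{\left(4 \right)}\right) + 61\right)^{2} = \left(\left(-6 - \left(2 + 2 \cdot 4\right)\right) + 61\right)^{2} = \left(\left(-6 - \left(2 + 8\right)\right) + 61\right)^{2} = \left(\left(-6 - 10\right) + 61\right)^{2} = \left(-16 + 61\right)^{2} = 45^{2} = 2025$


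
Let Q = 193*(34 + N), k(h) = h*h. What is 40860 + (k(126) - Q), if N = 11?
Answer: 48051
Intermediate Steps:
k(h) = h²
Q = 8685 (Q = 193*(34 + 11) = 193*45 = 8685)
40860 + (k(126) - Q) = 40860 + (126² - 1*8685) = 40860 + (15876 - 8685) = 40860 + 7191 = 48051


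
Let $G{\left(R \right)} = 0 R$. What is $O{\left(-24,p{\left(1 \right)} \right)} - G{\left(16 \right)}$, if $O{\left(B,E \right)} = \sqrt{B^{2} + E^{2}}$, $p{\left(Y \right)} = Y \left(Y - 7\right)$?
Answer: $6 \sqrt{17} \approx 24.739$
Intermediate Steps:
$G{\left(R \right)} = 0$
$p{\left(Y \right)} = Y \left(-7 + Y\right)$
$O{\left(-24,p{\left(1 \right)} \right)} - G{\left(16 \right)} = \sqrt{\left(-24\right)^{2} + \left(1 \left(-7 + 1\right)\right)^{2}} - 0 = \sqrt{576 + \left(1 \left(-6\right)\right)^{2}} + 0 = \sqrt{576 + \left(-6\right)^{2}} + 0 = \sqrt{576 + 36} + 0 = \sqrt{612} + 0 = 6 \sqrt{17} + 0 = 6 \sqrt{17}$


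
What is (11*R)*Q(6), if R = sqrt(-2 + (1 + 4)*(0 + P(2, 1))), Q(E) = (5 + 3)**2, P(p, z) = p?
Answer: 1408*sqrt(2) ≈ 1991.2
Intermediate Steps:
Q(E) = 64 (Q(E) = 8**2 = 64)
R = 2*sqrt(2) (R = sqrt(-2 + (1 + 4)*(0 + 2)) = sqrt(-2 + 5*2) = sqrt(-2 + 10) = sqrt(8) = 2*sqrt(2) ≈ 2.8284)
(11*R)*Q(6) = (11*(2*sqrt(2)))*64 = (22*sqrt(2))*64 = 1408*sqrt(2)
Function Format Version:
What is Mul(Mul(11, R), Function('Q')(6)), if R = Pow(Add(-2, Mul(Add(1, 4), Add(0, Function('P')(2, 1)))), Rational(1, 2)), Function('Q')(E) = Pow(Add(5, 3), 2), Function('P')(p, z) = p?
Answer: Mul(1408, Pow(2, Rational(1, 2))) ≈ 1991.2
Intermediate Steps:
Function('Q')(E) = 64 (Function('Q')(E) = Pow(8, 2) = 64)
R = Mul(2, Pow(2, Rational(1, 2))) (R = Pow(Add(-2, Mul(Add(1, 4), Add(0, 2))), Rational(1, 2)) = Pow(Add(-2, Mul(5, 2)), Rational(1, 2)) = Pow(Add(-2, 10), Rational(1, 2)) = Pow(8, Rational(1, 2)) = Mul(2, Pow(2, Rational(1, 2))) ≈ 2.8284)
Mul(Mul(11, R), Function('Q')(6)) = Mul(Mul(11, Mul(2, Pow(2, Rational(1, 2)))), 64) = Mul(Mul(22, Pow(2, Rational(1, 2))), 64) = Mul(1408, Pow(2, Rational(1, 2)))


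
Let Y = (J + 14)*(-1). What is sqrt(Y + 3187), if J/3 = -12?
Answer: sqrt(3209) ≈ 56.648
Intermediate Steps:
J = -36 (J = 3*(-12) = -36)
Y = 22 (Y = (-36 + 14)*(-1) = -22*(-1) = 22)
sqrt(Y + 3187) = sqrt(22 + 3187) = sqrt(3209)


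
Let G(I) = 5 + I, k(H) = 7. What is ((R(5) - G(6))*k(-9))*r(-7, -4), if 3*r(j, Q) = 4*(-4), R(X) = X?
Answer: 224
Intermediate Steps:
r(j, Q) = -16/3 (r(j, Q) = (4*(-4))/3 = (1/3)*(-16) = -16/3)
((R(5) - G(6))*k(-9))*r(-7, -4) = ((5 - (5 + 6))*7)*(-16/3) = ((5 - 1*11)*7)*(-16/3) = ((5 - 11)*7)*(-16/3) = -6*7*(-16/3) = -42*(-16/3) = 224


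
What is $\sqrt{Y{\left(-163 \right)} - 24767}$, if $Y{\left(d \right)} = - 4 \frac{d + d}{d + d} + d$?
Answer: $i \sqrt{24934} \approx 157.91 i$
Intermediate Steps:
$Y{\left(d \right)} = -4 + d$ ($Y{\left(d \right)} = - 4 \frac{2 d}{2 d} + d = - 4 \cdot 2 d \frac{1}{2 d} + d = \left(-4\right) 1 + d = -4 + d$)
$\sqrt{Y{\left(-163 \right)} - 24767} = \sqrt{\left(-4 - 163\right) - 24767} = \sqrt{-167 - 24767} = \sqrt{-24934} = i \sqrt{24934}$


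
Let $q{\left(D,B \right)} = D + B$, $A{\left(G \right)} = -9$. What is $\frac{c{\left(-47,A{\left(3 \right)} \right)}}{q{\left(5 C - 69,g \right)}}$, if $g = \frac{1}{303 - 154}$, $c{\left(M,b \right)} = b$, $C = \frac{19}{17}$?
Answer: $\frac{2533}{17845} \approx 0.14194$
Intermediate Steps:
$C = \frac{19}{17}$ ($C = 19 \cdot \frac{1}{17} = \frac{19}{17} \approx 1.1176$)
$g = \frac{1}{149} \approx 0.0067114$
$q{\left(D,B \right)} = B + D$
$\frac{c{\left(-47,A{\left(3 \right)} \right)}}{q{\left(5 C - 69,g \right)}} = - \frac{9}{\frac{1}{149} + \left(5 \cdot \frac{19}{17} - 69\right)} = - \frac{9}{\frac{1}{149} + \left(\frac{95}{17} - 69\right)} = - \frac{9}{\frac{1}{149} - \frac{1078}{17}} = - \frac{9}{- \frac{160605}{2533}} = \left(-9\right) \left(- \frac{2533}{160605}\right) = \frac{2533}{17845}$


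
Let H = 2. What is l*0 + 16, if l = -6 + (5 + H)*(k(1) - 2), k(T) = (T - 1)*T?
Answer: 16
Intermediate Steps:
k(T) = T*(-1 + T) (k(T) = (-1 + T)*T = T*(-1 + T))
l = -20 (l = -6 + (5 + 2)*(1*(-1 + 1) - 2) = -6 + 7*(1*0 - 2) = -6 + 7*(0 - 2) = -6 + 7*(-2) = -6 - 14 = -20)
l*0 + 16 = -20*0 + 16 = 0 + 16 = 16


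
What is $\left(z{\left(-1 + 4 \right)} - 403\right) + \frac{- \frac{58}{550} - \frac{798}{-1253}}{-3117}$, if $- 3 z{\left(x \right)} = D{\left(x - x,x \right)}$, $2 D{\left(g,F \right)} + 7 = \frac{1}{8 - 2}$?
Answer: $- \frac{739911773833}{1841211900} \approx -401.86$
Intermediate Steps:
$D{\left(g,F \right)} = - \frac{41}{12}$ ($D{\left(g,F \right)} = - \frac{7}{2} + \frac{1}{2 \left(8 - 2\right)} = - \frac{7}{2} + \frac{1}{2 \cdot 6} = - \frac{7}{2} + \frac{1}{2} \cdot \frac{1}{6} = - \frac{7}{2} + \frac{1}{12} = - \frac{41}{12}$)
$z{\left(x \right)} = \frac{41}{36}$ ($z{\left(x \right)} = \left(- \frac{1}{3}\right) \left(- \frac{41}{12}\right) = \frac{41}{36}$)
$\left(z{\left(-1 + 4 \right)} - 403\right) + \frac{- \frac{58}{550} - \frac{798}{-1253}}{-3117} = \left(\frac{41}{36} - 403\right) + \frac{- \frac{58}{550} - \frac{798}{-1253}}{-3117} = \left(\frac{41}{36} - 403\right) + \left(\left(-58\right) \frac{1}{550} - - \frac{114}{179}\right) \left(- \frac{1}{3117}\right) = - \frac{14467}{36} + \left(- \frac{29}{275} + \frac{114}{179}\right) \left(- \frac{1}{3117}\right) = - \frac{14467}{36} + \frac{26159}{49225} \left(- \frac{1}{3117}\right) = - \frac{14467}{36} - \frac{26159}{153434325} = - \frac{739911773833}{1841211900}$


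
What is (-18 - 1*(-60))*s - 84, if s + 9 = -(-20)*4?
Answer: 2898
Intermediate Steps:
s = 71 (s = -9 - (-20)*4 = -9 - 4*(-20) = -9 + 80 = 71)
(-18 - 1*(-60))*s - 84 = (-18 - 1*(-60))*71 - 84 = (-18 + 60)*71 - 84 = 42*71 - 84 = 2982 - 84 = 2898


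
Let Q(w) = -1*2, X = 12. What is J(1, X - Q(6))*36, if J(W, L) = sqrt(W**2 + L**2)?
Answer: 36*sqrt(197) ≈ 505.28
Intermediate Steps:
Q(w) = -2
J(W, L) = sqrt(L**2 + W**2)
J(1, X - Q(6))*36 = sqrt((12 - 1*(-2))**2 + 1**2)*36 = sqrt((12 + 2)**2 + 1)*36 = sqrt(14**2 + 1)*36 = sqrt(196 + 1)*36 = sqrt(197)*36 = 36*sqrt(197)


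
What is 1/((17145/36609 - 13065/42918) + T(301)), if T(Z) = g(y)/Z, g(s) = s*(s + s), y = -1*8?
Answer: 52547411518/30958775329 ≈ 1.6973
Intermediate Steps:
y = -8
g(s) = 2*s² (g(s) = s*(2*s) = 2*s²)
T(Z) = 128/Z (T(Z) = (2*(-8)²)/Z = (2*64)/Z = 128/Z)
1/((17145/36609 - 13065/42918) + T(301)) = 1/((17145/36609 - 13065/42918) + 128/301) = 1/((17145*(1/36609) - 13065*1/42918) + 128*(1/301)) = 1/((5715/12203 - 4355/14306) + 128/301) = 1/(28614725/174576118 + 128/301) = 1/(30958775329/52547411518) = 52547411518/30958775329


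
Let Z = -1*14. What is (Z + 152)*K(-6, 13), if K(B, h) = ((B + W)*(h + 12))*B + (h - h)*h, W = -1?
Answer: 144900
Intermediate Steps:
Z = -14
K(B, h) = B*(-1 + B)*(12 + h) (K(B, h) = ((B - 1)*(h + 12))*B + (h - h)*h = ((-1 + B)*(12 + h))*B + 0*h = B*(-1 + B)*(12 + h) + 0 = B*(-1 + B)*(12 + h))
(Z + 152)*K(-6, 13) = (-14 + 152)*(-6*(-12 - 1*13 + 12*(-6) - 6*13)) = 138*(-6*(-12 - 13 - 72 - 78)) = 138*(-6*(-175)) = 138*1050 = 144900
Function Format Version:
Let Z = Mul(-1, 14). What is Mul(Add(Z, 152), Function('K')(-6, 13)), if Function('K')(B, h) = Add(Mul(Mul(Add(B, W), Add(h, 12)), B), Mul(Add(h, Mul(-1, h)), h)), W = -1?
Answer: 144900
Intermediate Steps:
Z = -14
Function('K')(B, h) = Mul(B, Add(-1, B), Add(12, h)) (Function('K')(B, h) = Add(Mul(Mul(Add(B, -1), Add(h, 12)), B), Mul(Add(h, Mul(-1, h)), h)) = Add(Mul(Mul(Add(-1, B), Add(12, h)), B), Mul(0, h)) = Add(Mul(B, Add(-1, B), Add(12, h)), 0) = Mul(B, Add(-1, B), Add(12, h)))
Mul(Add(Z, 152), Function('K')(-6, 13)) = Mul(Add(-14, 152), Mul(-6, Add(-12, Mul(-1, 13), Mul(12, -6), Mul(-6, 13)))) = Mul(138, Mul(-6, Add(-12, -13, -72, -78))) = Mul(138, Mul(-6, -175)) = Mul(138, 1050) = 144900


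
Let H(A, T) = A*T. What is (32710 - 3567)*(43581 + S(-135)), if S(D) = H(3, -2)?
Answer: 1269906225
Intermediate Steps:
S(D) = -6 (S(D) = 3*(-2) = -6)
(32710 - 3567)*(43581 + S(-135)) = (32710 - 3567)*(43581 - 6) = 29143*43575 = 1269906225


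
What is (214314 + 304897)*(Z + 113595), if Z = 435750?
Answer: 285225966795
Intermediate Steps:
(214314 + 304897)*(Z + 113595) = (214314 + 304897)*(435750 + 113595) = 519211*549345 = 285225966795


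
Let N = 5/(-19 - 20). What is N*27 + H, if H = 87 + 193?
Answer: 3595/13 ≈ 276.54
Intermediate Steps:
H = 280
N = -5/39 (N = 5/(-39) = 5*(-1/39) = -5/39 ≈ -0.12821)
N*27 + H = -5/39*27 + 280 = -45/13 + 280 = 3595/13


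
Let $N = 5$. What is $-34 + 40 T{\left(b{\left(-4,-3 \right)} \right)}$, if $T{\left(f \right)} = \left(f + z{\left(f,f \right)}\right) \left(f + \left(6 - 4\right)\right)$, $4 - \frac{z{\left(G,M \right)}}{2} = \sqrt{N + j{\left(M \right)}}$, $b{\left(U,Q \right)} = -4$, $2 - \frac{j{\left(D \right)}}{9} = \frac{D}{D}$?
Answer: $-354 + 160 \sqrt{14} \approx 244.67$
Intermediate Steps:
$j{\left(D \right)} = 9$ ($j{\left(D \right)} = 18 - 9 \frac{D}{D} = 18 - 9 = 9$)
$z{\left(G,M \right)} = 8 - 2 \sqrt{14}$ ($z{\left(G,M \right)} = 8 - 2 \sqrt{5 + 9} = 8 - 2 \sqrt{14}$)
$T{\left(f \right)} = \left(2 + f\right) \left(8 + f - 2 \sqrt{14}\right)$ ($T{\left(f \right)} = \left(f + \left(8 - 2 \sqrt{14}\right)\right) \left(f + \left(6 - 4\right)\right) = \left(8 + f - 2 \sqrt{14}\right) \left(f + \left(6 - 4\right)\right) = \left(8 + f - 2 \sqrt{14}\right) \left(f + 2\right) = \left(8 + f - 2 \sqrt{14}\right) \left(2 + f\right) = \left(2 + f\right) \left(8 + f - 2 \sqrt{14}\right)$)
$-34 + 40 T{\left(b{\left(-4,-3 \right)} \right)} = -34 + 40 \left(16 + \left(-4\right)^{2} - 4 \sqrt{14} + 10 \left(-4\right) - - 8 \sqrt{14}\right) = -34 + 40 \left(16 + 16 - 4 \sqrt{14} - 40 + 8 \sqrt{14}\right) = -34 + 40 \left(-8 + 4 \sqrt{14}\right) = -34 - \left(320 - 160 \sqrt{14}\right) = -354 + 160 \sqrt{14}$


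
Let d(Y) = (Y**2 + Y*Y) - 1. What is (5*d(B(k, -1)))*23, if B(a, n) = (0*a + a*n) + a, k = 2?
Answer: -115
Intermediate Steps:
B(a, n) = a + a*n (B(a, n) = (0 + a*n) + a = a*n + a = a + a*n)
d(Y) = -1 + 2*Y**2 (d(Y) = (Y**2 + Y**2) - 1 = 2*Y**2 - 1 = -1 + 2*Y**2)
(5*d(B(k, -1)))*23 = (5*(-1 + 2*(2*(1 - 1))**2))*23 = (5*(-1 + 2*(2*0)**2))*23 = (5*(-1 + 2*0**2))*23 = (5*(-1 + 2*0))*23 = (5*(-1 + 0))*23 = (5*(-1))*23 = -5*23 = -115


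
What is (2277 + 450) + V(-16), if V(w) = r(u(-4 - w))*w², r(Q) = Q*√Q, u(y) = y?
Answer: 2727 + 6144*√3 ≈ 13369.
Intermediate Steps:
r(Q) = Q^(3/2)
V(w) = w²*(-4 - w)^(3/2) (V(w) = (-4 - w)^(3/2)*w² = w²*(-4 - w)^(3/2))
(2277 + 450) + V(-16) = (2277 + 450) + (-16)²*(-4 - 1*(-16))^(3/2) = 2727 + 256*(-4 + 16)^(3/2) = 2727 + 256*12^(3/2) = 2727 + 256*(24*√3) = 2727 + 6144*√3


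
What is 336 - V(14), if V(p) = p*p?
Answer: 140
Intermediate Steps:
V(p) = p²
336 - V(14) = 336 - 1*14² = 336 - 1*196 = 336 - 196 = 140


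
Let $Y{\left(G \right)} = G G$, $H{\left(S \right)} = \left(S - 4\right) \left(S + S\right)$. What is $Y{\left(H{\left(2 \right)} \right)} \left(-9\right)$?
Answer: $-576$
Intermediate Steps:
$H{\left(S \right)} = 2 S \left(-4 + S\right)$ ($H{\left(S \right)} = \left(-4 + S\right) 2 S = 2 S \left(-4 + S\right)$)
$Y{\left(G \right)} = G^{2}$
$Y{\left(H{\left(2 \right)} \right)} \left(-9\right) = \left(2 \cdot 2 \left(-4 + 2\right)\right)^{2} \left(-9\right) = \left(2 \cdot 2 \left(-2\right)\right)^{2} \left(-9\right) = \left(-8\right)^{2} \left(-9\right) = 64 \left(-9\right) = -576$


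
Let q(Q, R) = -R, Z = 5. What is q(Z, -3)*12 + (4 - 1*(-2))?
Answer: 42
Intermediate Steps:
q(Z, -3)*12 + (4 - 1*(-2)) = -1*(-3)*12 + (4 - 1*(-2)) = 3*12 + (4 + 2) = 36 + 6 = 42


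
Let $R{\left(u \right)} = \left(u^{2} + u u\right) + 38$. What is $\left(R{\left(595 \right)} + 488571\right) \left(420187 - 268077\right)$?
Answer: $182023800490$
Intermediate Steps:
$R{\left(u \right)} = 38 + 2 u^{2}$ ($R{\left(u \right)} = \left(u^{2} + u^{2}\right) + 38 = 2 u^{2} + 38 = 38 + 2 u^{2}$)
$\left(R{\left(595 \right)} + 488571\right) \left(420187 - 268077\right) = \left(\left(38 + 2 \cdot 595^{2}\right) + 488571\right) \left(420187 - 268077\right) = \left(\left(38 + 2 \cdot 354025\right) + 488571\right) 152110 = \left(\left(38 + 708050\right) + 488571\right) 152110 = \left(708088 + 488571\right) 152110 = 1196659 \cdot 152110 = 182023800490$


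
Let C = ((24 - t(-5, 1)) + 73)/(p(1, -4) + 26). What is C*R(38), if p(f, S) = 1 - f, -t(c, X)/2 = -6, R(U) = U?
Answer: 1615/13 ≈ 124.23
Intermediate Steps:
t(c, X) = 12 (t(c, X) = -2*(-6) = 12)
C = 85/26 (C = ((24 - 1*12) + 73)/((1 - 1*1) + 26) = ((24 - 12) + 73)/((1 - 1) + 26) = (12 + 73)/(0 + 26) = 85/26 ≈ 3.2692)
C*R(38) = (85/26)*38 = 1615/13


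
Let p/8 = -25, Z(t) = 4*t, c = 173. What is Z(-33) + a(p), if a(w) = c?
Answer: 41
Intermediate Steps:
p = -200 (p = 8*(-25) = -200)
a(w) = 173
Z(-33) + a(p) = 4*(-33) + 173 = -132 + 173 = 41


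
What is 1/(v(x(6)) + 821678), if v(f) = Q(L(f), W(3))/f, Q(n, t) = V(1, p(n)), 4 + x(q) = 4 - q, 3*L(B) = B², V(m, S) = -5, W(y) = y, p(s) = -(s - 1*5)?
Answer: 6/4930073 ≈ 1.2170e-6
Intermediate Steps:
p(s) = 5 - s (p(s) = -(s - 5) = -(-5 + s) = 5 - s)
L(B) = B²/3
x(q) = -q (x(q) = -4 + (4 - q) = -q)
Q(n, t) = -5
v(f) = -5/f
1/(v(x(6)) + 821678) = 1/(-5/((-1*6)) + 821678) = 1/(-5/(-6) + 821678) = 1/(-5*(-⅙) + 821678) = 1/(⅚ + 821678) = 1/(4930073/6) = 6/4930073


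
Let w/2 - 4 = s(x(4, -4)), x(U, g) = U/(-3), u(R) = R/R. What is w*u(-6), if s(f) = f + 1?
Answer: 22/3 ≈ 7.3333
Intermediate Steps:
u(R) = 1
x(U, g) = -U/3 (x(U, g) = U*(-⅓) = -U/3)
s(f) = 1 + f
w = 22/3 (w = 8 + 2*(1 - ⅓*4) = 8 + 2*(1 - 4/3) = 8 + 2*(-⅓) = 8 - ⅔ = 22/3 ≈ 7.3333)
w*u(-6) = (22/3)*1 = 22/3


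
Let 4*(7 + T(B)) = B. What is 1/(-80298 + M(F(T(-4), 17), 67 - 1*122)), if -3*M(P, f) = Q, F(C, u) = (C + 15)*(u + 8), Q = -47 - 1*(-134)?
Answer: -1/80327 ≈ -1.2449e-5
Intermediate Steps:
Q = 87 (Q = -47 + 134 = 87)
T(B) = -7 + B/4
F(C, u) = (8 + u)*(15 + C) (F(C, u) = (15 + C)*(8 + u) = (8 + u)*(15 + C))
M(P, f) = -29 (M(P, f) = -⅓*87 = -29)
1/(-80298 + M(F(T(-4), 17), 67 - 1*122)) = 1/(-80298 - 29) = 1/(-80327) = -1/80327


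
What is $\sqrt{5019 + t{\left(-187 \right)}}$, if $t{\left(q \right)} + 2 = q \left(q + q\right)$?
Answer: $\sqrt{74955} \approx 273.78$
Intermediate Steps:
$t{\left(q \right)} = -2 + 2 q^{2}$ ($t{\left(q \right)} = -2 + q \left(q + q\right) = -2 + q 2 q = -2 + 2 q^{2}$)
$\sqrt{5019 + t{\left(-187 \right)}} = \sqrt{5019 - \left(2 - 2 \left(-187\right)^{2}\right)} = \sqrt{5019 + \left(-2 + 2 \cdot 34969\right)} = \sqrt{5019 + \left(-2 + 69938\right)} = \sqrt{5019 + 69936} = \sqrt{74955}$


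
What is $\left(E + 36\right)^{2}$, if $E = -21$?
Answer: $225$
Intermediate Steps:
$\left(E + 36\right)^{2} = \left(-21 + 36\right)^{2} = 15^{2} = 225$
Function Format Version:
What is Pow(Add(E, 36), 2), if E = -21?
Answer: 225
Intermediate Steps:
Pow(Add(E, 36), 2) = Pow(Add(-21, 36), 2) = Pow(15, 2) = 225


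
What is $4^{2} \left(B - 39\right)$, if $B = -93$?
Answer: $-2112$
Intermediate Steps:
$4^{2} \left(B - 39\right) = 4^{2} \left(-93 - 39\right) = 16 \left(-132\right) = -2112$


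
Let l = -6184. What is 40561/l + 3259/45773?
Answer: -1836444997/283060232 ≈ -6.4878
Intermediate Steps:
40561/l + 3259/45773 = 40561/(-6184) + 3259/45773 = 40561*(-1/6184) + 3259*(1/45773) = -40561/6184 + 3259/45773 = -1836444997/283060232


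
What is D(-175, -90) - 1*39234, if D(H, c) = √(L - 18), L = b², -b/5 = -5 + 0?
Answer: -39234 + √607 ≈ -39209.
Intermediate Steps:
b = 25 (b = -5*(-5 + 0) = -5*(-5) = 25)
L = 625 (L = 25² = 625)
D(H, c) = √607 (D(H, c) = √(625 - 18) = √607)
D(-175, -90) - 1*39234 = √607 - 1*39234 = √607 - 39234 = -39234 + √607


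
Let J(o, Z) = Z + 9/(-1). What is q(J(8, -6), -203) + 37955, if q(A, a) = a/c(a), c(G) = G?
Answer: 37956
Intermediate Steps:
J(o, Z) = -9 + Z (J(o, Z) = Z + 9*(-1) = Z - 9 = -9 + Z)
q(A, a) = 1 (q(A, a) = a/a = 1)
q(J(8, -6), -203) + 37955 = 1 + 37955 = 37956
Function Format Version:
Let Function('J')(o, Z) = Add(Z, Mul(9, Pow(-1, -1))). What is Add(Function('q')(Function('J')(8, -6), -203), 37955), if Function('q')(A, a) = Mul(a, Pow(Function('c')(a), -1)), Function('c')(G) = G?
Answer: 37956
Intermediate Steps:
Function('J')(o, Z) = Add(-9, Z) (Function('J')(o, Z) = Add(Z, Mul(9, -1)) = Add(Z, -9) = Add(-9, Z))
Function('q')(A, a) = 1 (Function('q')(A, a) = Mul(a, Pow(a, -1)) = 1)
Add(Function('q')(Function('J')(8, -6), -203), 37955) = Add(1, 37955) = 37956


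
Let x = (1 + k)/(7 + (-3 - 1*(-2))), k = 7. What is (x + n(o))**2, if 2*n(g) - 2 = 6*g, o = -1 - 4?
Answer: 1444/9 ≈ 160.44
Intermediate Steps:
o = -5
n(g) = 1 + 3*g (n(g) = 1 + (6*g)/2 = 1 + 3*g)
x = 4/3 (x = (1 + 7)/(7 + (-3 - 1*(-2))) = 8/(7 + (-3 + 2)) = 8/(7 - 1) = 8/6 = 8*(1/6) = 4/3 ≈ 1.3333)
(x + n(o))**2 = (4/3 + (1 + 3*(-5)))**2 = (4/3 + (1 - 15))**2 = (4/3 - 14)**2 = (-38/3)**2 = 1444/9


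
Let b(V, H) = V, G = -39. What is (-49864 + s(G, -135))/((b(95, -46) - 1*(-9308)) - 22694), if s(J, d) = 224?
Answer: 49640/13291 ≈ 3.7349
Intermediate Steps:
(-49864 + s(G, -135))/((b(95, -46) - 1*(-9308)) - 22694) = (-49864 + 224)/((95 - 1*(-9308)) - 22694) = -49640/((95 + 9308) - 22694) = -49640/(9403 - 22694) = -49640/(-13291) = -49640*(-1/13291) = 49640/13291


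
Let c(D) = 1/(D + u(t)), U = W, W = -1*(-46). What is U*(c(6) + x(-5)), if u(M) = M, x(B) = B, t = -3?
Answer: -644/3 ≈ -214.67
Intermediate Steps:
W = 46
U = 46
c(D) = 1/(-3 + D) (c(D) = 1/(D - 3) = 1/(-3 + D))
U*(c(6) + x(-5)) = 46*(1/(-3 + 6) - 5) = 46*(1/3 - 5) = 46*(⅓ - 5) = 46*(-14/3) = -644/3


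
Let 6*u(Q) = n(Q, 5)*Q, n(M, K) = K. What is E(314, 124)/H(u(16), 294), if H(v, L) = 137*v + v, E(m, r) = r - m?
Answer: -19/184 ≈ -0.10326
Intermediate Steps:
u(Q) = 5*Q/6 (u(Q) = (5*Q)/6 = 5*Q/6)
H(v, L) = 138*v
E(314, 124)/H(u(16), 294) = (124 - 1*314)/((138*((⅚)*16))) = (124 - 314)/((138*(40/3))) = -190/1840 = -190*1/1840 = -19/184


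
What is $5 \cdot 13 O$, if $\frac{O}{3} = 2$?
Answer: $390$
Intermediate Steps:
$O = 6$ ($O = 3 \cdot 2 = 6$)
$5 \cdot 13 O = 5 \cdot 13 \cdot 6 = 65 \cdot 6 = 390$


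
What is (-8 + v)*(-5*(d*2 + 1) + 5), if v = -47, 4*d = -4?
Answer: -550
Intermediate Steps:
d = -1 (d = (¼)*(-4) = -1)
(-8 + v)*(-5*(d*2 + 1) + 5) = (-8 - 47)*(-5*(-1*2 + 1) + 5) = -55*(-5*(-2 + 1) + 5) = -55*(-5*(-1) + 5) = -55*(5 + 5) = -55*10 = -550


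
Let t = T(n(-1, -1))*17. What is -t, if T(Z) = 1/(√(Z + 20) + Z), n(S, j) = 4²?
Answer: -17/22 ≈ -0.77273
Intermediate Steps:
n(S, j) = 16
T(Z) = 1/(Z + √(20 + Z)) (T(Z) = 1/(√(20 + Z) + Z) = 1/(Z + √(20 + Z)))
t = 17/22 (t = 17/(16 + √(20 + 16)) = 17/(16 + √36) = 17/(16 + 6) = 17/22 ≈ 0.77273)
-t = -1*17/22 = -17/22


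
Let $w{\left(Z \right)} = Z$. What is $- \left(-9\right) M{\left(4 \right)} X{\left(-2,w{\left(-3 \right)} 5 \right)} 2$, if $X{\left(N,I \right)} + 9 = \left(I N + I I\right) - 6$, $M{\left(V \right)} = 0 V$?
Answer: $0$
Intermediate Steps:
$M{\left(V \right)} = 0$
$X{\left(N,I \right)} = -15 + I^{2} + I N$ ($X{\left(N,I \right)} = -9 - \left(6 - I I - I N\right) = -9 - \left(6 - I^{2} - I N\right) = -9 + \left(-6 + I^{2} + I N\right) = -15 + I^{2} + I N$)
$- \left(-9\right) M{\left(4 \right)} X{\left(-2,w{\left(-3 \right)} 5 \right)} 2 = - \left(-9\right) 0 \left(-15 + \left(\left(-3\right) 5\right)^{2} + \left(-3\right) 5 \left(-2\right)\right) 2 = - \left(-9\right) 0 \left(-15 + \left(-15\right)^{2} - -30\right) 2 = - \left(-9\right) 0 \left(-15 + 225 + 30\right) 2 = - \left(-9\right) 0 \cdot 240 \cdot 2 = - \left(-9\right) 0 \cdot 2 = - \left(-9\right) 0 = \left(-1\right) 0 = 0$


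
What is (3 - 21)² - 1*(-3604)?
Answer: 3928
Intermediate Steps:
(3 - 21)² - 1*(-3604) = (-18)² + 3604 = 324 + 3604 = 3928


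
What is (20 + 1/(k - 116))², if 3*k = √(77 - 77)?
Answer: 5377761/13456 ≈ 399.66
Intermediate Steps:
k = 0 (k = √(77 - 77)/3 = √0/3 = (⅓)*0 = 0)
(20 + 1/(k - 116))² = (20 + 1/(0 - 116))² = (20 + 1/(-116))² = (20 - 1/116)² = (2319/116)² = 5377761/13456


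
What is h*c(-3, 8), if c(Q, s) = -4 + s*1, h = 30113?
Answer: 120452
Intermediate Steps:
c(Q, s) = -4 + s
h*c(-3, 8) = 30113*(-4 + 8) = 30113*4 = 120452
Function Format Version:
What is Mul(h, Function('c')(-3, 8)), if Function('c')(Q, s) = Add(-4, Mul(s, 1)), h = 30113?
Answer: 120452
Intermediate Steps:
Function('c')(Q, s) = Add(-4, s)
Mul(h, Function('c')(-3, 8)) = Mul(30113, Add(-4, 8)) = Mul(30113, 4) = 120452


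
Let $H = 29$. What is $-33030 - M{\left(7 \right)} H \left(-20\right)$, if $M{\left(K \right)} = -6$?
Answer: $-36510$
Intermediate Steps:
$-33030 - M{\left(7 \right)} H \left(-20\right) = -33030 - \left(-6\right) 29 \left(-20\right) = -33030 - \left(-174\right) \left(-20\right) = -33030 - 3480 = -36510$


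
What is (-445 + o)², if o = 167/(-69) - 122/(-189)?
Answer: 3771868936900/18896409 ≈ 1.9961e+5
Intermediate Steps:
o = -7715/4347 (o = 167*(-1/69) - 122*(-1/189) = -167/69 + 122/189 = -7715/4347 ≈ -1.7748)
(-445 + o)² = (-445 - 7715/4347)² = (-1942130/4347)² = 3771868936900/18896409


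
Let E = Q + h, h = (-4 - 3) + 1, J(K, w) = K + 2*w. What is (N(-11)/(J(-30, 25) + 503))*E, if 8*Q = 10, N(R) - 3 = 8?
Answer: -209/2092 ≈ -0.099904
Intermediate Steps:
N(R) = 11 (N(R) = 3 + 8 = 11)
Q = 5/4 (Q = (⅛)*10 = 5/4 ≈ 1.2500)
h = -6 (h = -7 + 1 = -6)
E = -19/4 (E = 5/4 - 6 = -19/4 ≈ -4.7500)
(N(-11)/(J(-30, 25) + 503))*E = (11/((-30 + 2*25) + 503))*(-19/4) = (11/((-30 + 50) + 503))*(-19/4) = (11/(20 + 503))*(-19/4) = (11/523)*(-19/4) = -209/2092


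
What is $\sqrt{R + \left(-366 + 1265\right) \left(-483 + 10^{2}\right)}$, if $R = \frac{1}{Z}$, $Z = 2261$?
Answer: $\frac{8 i \sqrt{27502971314}}{2261} \approx 586.79 i$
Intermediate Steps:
$R = \frac{1}{2261} \approx 0.00044228$
$\sqrt{R + \left(-366 + 1265\right) \left(-483 + 10^{2}\right)} = \sqrt{\frac{1}{2261} + \left(-366 + 1265\right) \left(-483 + 10^{2}\right)} = \sqrt{\frac{1}{2261} + 899 \left(-483 + 100\right)} = \sqrt{\frac{1}{2261} + 899 \left(-383\right)} = \sqrt{\frac{1}{2261} - 344317} = \sqrt{- \frac{778500736}{2261}} = \frac{8 i \sqrt{27502971314}}{2261}$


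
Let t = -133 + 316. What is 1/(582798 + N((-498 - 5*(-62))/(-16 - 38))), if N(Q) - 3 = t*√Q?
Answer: 1748403/1018970667029 - 61*√282/1018970667029 ≈ 1.7148e-6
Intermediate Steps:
t = 183
N(Q) = 3 + 183*√Q
1/(582798 + N((-498 - 5*(-62))/(-16 - 38))) = 1/(582798 + (3 + 183*√((-498 - 5*(-62))/(-16 - 38)))) = 1/(582798 + (3 + 183*√((-498 + 310)/(-54)))) = 1/(582798 + (3 + 183*√(-188*(-1/54)))) = 1/(582798 + (3 + 183*√(94/27))) = 1/(582798 + (3 + 183*(√282/9))) = 1/(582798 + (3 + 61*√282/3)) = 1/(582801 + 61*√282/3)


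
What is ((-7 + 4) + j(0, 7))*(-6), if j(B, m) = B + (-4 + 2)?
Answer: 30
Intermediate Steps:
j(B, m) = -2 + B (j(B, m) = B - 2 = -2 + B)
((-7 + 4) + j(0, 7))*(-6) = ((-7 + 4) + (-2 + 0))*(-6) = (-3 - 2)*(-6) = -5*(-6) = 30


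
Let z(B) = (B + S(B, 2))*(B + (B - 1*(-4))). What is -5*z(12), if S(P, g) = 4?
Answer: -2240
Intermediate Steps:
z(B) = (4 + B)*(4 + 2*B) (z(B) = (B + 4)*(B + (B - 1*(-4))) = (4 + B)*(B + (B + 4)) = (4 + B)*(B + (4 + B)) = (4 + B)*(4 + 2*B))
-5*z(12) = -5*(16 + 2*12**2 + 12*12) = -5*(16 + 2*144 + 144) = -5*(16 + 288 + 144) = -5*448 = -2240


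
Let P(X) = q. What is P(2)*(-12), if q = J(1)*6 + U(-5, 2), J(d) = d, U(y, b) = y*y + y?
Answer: -312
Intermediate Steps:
U(y, b) = y + y**2 (U(y, b) = y**2 + y = y + y**2)
q = 26 (q = 1*6 - 5*(1 - 5) = 6 - 5*(-4) = 6 + 20 = 26)
P(X) = 26
P(2)*(-12) = 26*(-12) = -312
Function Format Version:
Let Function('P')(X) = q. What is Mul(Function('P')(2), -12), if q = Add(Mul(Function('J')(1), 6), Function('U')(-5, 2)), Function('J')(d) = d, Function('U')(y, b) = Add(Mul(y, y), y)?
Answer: -312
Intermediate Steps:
Function('U')(y, b) = Add(y, Pow(y, 2)) (Function('U')(y, b) = Add(Pow(y, 2), y) = Add(y, Pow(y, 2)))
q = 26 (q = Add(Mul(1, 6), Mul(-5, Add(1, -5))) = Add(6, Mul(-5, -4)) = Add(6, 20) = 26)
Function('P')(X) = 26
Mul(Function('P')(2), -12) = Mul(26, -12) = -312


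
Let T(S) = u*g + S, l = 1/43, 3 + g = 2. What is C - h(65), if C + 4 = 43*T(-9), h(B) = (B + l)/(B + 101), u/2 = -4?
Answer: -169141/3569 ≈ -47.392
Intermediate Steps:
g = -1 (g = -3 + 2 = -1)
l = 1/43 ≈ 0.023256
u = -8 (u = 2*(-4) = -8)
T(S) = 8 + S (T(S) = -8*(-1) + S = 8 + S)
h(B) = (1/43 + B)/(101 + B) (h(B) = (B + 1/43)/(B + 101) = (1/43 + B)/(101 + B))
C = -47 (C = -4 + 43*(8 - 9) = -4 + 43*(-1) = -4 - 43 = -47)
C - h(65) = -47 - (1/43 + 65)/(101 + 65) = -47 - 2796/(166*43) = -47 - 1*1398/3569 = -47 - 1398/3569 = -169141/3569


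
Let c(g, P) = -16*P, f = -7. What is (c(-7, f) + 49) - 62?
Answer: 99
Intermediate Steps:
(c(-7, f) + 49) - 62 = (-16*(-7) + 49) - 62 = (112 + 49) - 62 = 161 - 62 = 99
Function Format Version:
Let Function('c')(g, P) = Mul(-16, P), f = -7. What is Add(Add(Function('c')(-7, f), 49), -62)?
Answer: 99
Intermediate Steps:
Add(Add(Function('c')(-7, f), 49), -62) = Add(Add(Mul(-16, -7), 49), -62) = Add(Add(112, 49), -62) = Add(161, -62) = 99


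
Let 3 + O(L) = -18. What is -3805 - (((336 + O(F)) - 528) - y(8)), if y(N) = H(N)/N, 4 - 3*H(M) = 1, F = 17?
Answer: -28735/8 ≈ -3591.9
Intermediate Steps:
O(L) = -21 (O(L) = -3 - 18 = -21)
H(M) = 1 (H(M) = 4/3 - ⅓*1 = 4/3 - ⅓ = 1)
y(N) = 1/N
-3805 - (((336 + O(F)) - 528) - y(8)) = -3805 - (((336 - 21) - 528) - 1/8) = -3805 - ((315 - 528) - 1*⅛) = -3805 - (-213 - ⅛) = -3805 - 1*(-1705/8) = -3805 + 1705/8 = -28735/8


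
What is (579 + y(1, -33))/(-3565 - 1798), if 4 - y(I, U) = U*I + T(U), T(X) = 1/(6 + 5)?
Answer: -6775/58993 ≈ -0.11484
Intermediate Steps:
T(X) = 1/11
y(I, U) = 43/11 - I*U (y(I, U) = 4 - (U*I + 1/11) = 4 - (I*U + 1/11) = 4 - (1/11 + I*U) = 4 + (-1/11 - I*U) = 43/11 - I*U)
(579 + y(1, -33))/(-3565 - 1798) = (579 + (43/11 - 1*1*(-33)))/(-3565 - 1798) = (579 + (43/11 + 33))/(-5363) = (579 + 406/11)*(-1/5363) = (6775/11)*(-1/5363) = -6775/58993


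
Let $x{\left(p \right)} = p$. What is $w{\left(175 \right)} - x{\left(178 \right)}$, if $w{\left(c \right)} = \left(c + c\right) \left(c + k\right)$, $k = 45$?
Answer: $76822$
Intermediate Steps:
$w{\left(c \right)} = 2 c \left(45 + c\right)$ ($w{\left(c \right)} = \left(c + c\right) \left(c + 45\right) = 2 c \left(45 + c\right)$)
$w{\left(175 \right)} - x{\left(178 \right)} = 2 \cdot 175 \left(45 + 175\right) - 178 = 2 \cdot 175 \cdot 220 - 178 = 77000 - 178 = 76822$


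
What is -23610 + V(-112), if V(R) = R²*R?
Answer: -1428538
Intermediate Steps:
V(R) = R³
-23610 + V(-112) = -23610 + (-112)³ = -23610 - 1404928 = -1428538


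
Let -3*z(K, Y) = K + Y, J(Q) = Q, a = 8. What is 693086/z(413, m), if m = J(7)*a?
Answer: -2079258/469 ≈ -4433.4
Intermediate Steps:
m = 56 (m = 7*8 = 56)
z(K, Y) = -K/3 - Y/3 (z(K, Y) = -(K + Y)/3 = -K/3 - Y/3)
693086/z(413, m) = 693086/(-⅓*413 - ⅓*56) = 693086/(-413/3 - 56/3) = 693086/(-469/3) = 693086*(-3/469) = -2079258/469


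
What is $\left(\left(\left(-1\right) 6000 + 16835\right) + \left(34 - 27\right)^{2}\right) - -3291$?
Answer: $14175$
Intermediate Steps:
$\left(\left(\left(-1\right) 6000 + 16835\right) + \left(34 - 27\right)^{2}\right) - -3291 = \left(\left(-6000 + 16835\right) + 7^{2}\right) + 3291 = \left(10835 + 49\right) + 3291 = 10884 + 3291 = 14175$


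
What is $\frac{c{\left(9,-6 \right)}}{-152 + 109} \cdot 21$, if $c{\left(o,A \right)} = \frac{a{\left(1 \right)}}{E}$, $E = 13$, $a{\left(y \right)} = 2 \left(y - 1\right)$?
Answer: $0$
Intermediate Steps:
$a{\left(y \right)} = -2 + 2 y$ ($a{\left(y \right)} = 2 \left(-1 + y\right) = -2 + 2 y$)
$c{\left(o,A \right)} = 0$ ($c{\left(o,A \right)} = \frac{-2 + 2 \cdot 1}{13} = \left(-2 + 2\right) \frac{1}{13} = 0 \cdot \frac{1}{13} = 0$)
$\frac{c{\left(9,-6 \right)}}{-152 + 109} \cdot 21 = \frac{1}{-152 + 109} \cdot 0 \cdot 21 = \frac{1}{-43} \cdot 0 \cdot 21 = \left(- \frac{1}{43}\right) 0 \cdot 21 = 0 \cdot 21 = 0$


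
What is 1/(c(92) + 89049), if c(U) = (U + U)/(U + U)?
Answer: 1/89050 ≈ 1.1230e-5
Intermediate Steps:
c(U) = 1 (c(U) = (2*U)/((2*U)) = (2*U)*(1/(2*U)) = 1)
1/(c(92) + 89049) = 1/(1 + 89049) = 1/89050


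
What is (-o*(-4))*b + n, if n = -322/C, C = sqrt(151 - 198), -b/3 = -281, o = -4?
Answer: -13488 + 322*I*sqrt(47)/47 ≈ -13488.0 + 46.969*I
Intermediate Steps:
b = 843 (b = -3*(-281) = 843)
C = I*sqrt(47) (C = sqrt(-47) = I*sqrt(47) ≈ 6.8557*I)
n = 322*I*sqrt(47)/47 (n = -322*(-I*sqrt(47)/47) = -(-322)*I*sqrt(47)/47 = 322*I*sqrt(47)/47 ≈ 46.969*I)
(-o*(-4))*b + n = -(-4)*(-4)*843 + 322*I*sqrt(47)/47 = -1*16*843 + 322*I*sqrt(47)/47 = -16*843 + 322*I*sqrt(47)/47 = -13488 + 322*I*sqrt(47)/47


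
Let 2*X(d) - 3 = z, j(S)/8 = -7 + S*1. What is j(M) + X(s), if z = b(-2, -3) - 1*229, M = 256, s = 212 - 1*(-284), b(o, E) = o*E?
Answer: 1882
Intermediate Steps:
b(o, E) = E*o
s = 496 (s = 212 + 284 = 496)
j(S) = -56 + 8*S (j(S) = 8*(-7 + S*1) = 8*(-7 + S) = -56 + 8*S)
z = -223 (z = -3*(-2) - 1*229 = 6 - 229 = -223)
X(d) = -110 (X(d) = 3/2 + (½)*(-223) = 3/2 - 223/2 = -110)
j(M) + X(s) = (-56 + 8*256) - 110 = (-56 + 2048) - 110 = 1992 - 110 = 1882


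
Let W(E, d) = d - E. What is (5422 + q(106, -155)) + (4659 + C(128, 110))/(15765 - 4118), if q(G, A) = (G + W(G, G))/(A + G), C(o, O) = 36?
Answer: 3093347139/570703 ≈ 5420.2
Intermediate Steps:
q(G, A) = G/(A + G) (q(G, A) = (G + (G - G))/(A + G) = (G + 0)/(A + G) = G/(A + G))
(5422 + q(106, -155)) + (4659 + C(128, 110))/(15765 - 4118) = (5422 + 106/(-155 + 106)) + (4659 + 36)/(15765 - 4118) = (5422 + 106/(-49)) + 4695/11647 = (5422 + 106*(-1/49)) + 4695*(1/11647) = (5422 - 106/49) + 4695/11647 = 265572/49 + 4695/11647 = 3093347139/570703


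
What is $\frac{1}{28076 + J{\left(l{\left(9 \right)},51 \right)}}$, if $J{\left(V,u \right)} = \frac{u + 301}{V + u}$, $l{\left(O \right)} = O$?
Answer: $\frac{15}{421228} \approx 3.561 \cdot 10^{-5}$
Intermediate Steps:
$J{\left(V,u \right)} = \frac{301 + u}{V + u}$
$\frac{1}{28076 + J{\left(l{\left(9 \right)},51 \right)}} = \frac{1}{28076 + \frac{301 + 51}{9 + 51}} = \frac{1}{28076 + \frac{1}{60} \cdot 352} = \frac{1}{28076 + \frac{88}{15}} = \frac{1}{\frac{421228}{15}} = \frac{15}{421228}$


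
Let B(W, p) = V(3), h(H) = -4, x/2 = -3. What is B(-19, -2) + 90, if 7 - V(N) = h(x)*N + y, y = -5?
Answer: 114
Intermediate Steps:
x = -6 (x = 2*(-3) = -6)
V(N) = 12 + 4*N (V(N) = 7 - (-4*N - 5) = 7 - (-5 - 4*N) = 7 + (5 + 4*N) = 12 + 4*N)
B(W, p) = 24 (B(W, p) = 12 + 4*3 = 12 + 12 = 24)
B(-19, -2) + 90 = 24 + 90 = 114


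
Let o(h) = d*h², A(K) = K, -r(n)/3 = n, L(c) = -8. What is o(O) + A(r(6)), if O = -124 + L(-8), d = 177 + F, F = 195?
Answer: 6481710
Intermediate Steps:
r(n) = -3*n
d = 372 (d = 177 + 195 = 372)
O = -132 (O = -124 - 8 = -132)
o(h) = 372*h²
o(O) + A(r(6)) = 372*(-132)² - 3*6 = 372*17424 - 18 = 6481728 - 18 = 6481710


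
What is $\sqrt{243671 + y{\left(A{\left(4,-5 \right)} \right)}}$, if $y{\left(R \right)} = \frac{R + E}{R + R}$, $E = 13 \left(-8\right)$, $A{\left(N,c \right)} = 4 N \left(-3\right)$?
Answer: $\frac{\sqrt{8772213}}{6} \approx 493.63$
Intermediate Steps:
$A{\left(N,c \right)} = - 12 N$
$E = -104$
$y{\left(R \right)} = \frac{-104 + R}{2 R}$ ($y{\left(R \right)} = \frac{R - 104}{R + R} = \frac{-104 + R}{2 R}$)
$\sqrt{243671 + y{\left(A{\left(4,-5 \right)} \right)}} = \sqrt{243671 + \frac{-104 - 48}{2 \left(\left(-12\right) 4\right)}} = \sqrt{243671 + \frac{-104 - 48}{2 \left(-48\right)}} = \sqrt{243671 + \frac{1}{2} \left(- \frac{1}{48}\right) \left(-152\right)} = \sqrt{243671 + \frac{19}{12}} = \sqrt{\frac{2924071}{12}} = \frac{\sqrt{8772213}}{6}$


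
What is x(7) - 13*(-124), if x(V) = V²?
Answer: 1661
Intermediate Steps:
x(7) - 13*(-124) = 7² - 13*(-124) = 49 + 1612 = 1661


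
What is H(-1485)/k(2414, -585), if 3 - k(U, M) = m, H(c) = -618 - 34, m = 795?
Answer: 163/198 ≈ 0.82323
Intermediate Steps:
H(c) = -652
k(U, M) = -792 (k(U, M) = 3 - 1*795 = 3 - 795 = -792)
H(-1485)/k(2414, -585) = -652/(-792) = -652*(-1/792) = 163/198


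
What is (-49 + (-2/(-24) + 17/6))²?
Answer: 305809/144 ≈ 2123.7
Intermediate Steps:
(-49 + (-2/(-24) + 17/6))² = (-49 + (-2*(-1/24) + 17*(⅙)))² = (-49 + (1/12 + 17/6))² = (-49 + 35/12)² = (-553/12)² = 305809/144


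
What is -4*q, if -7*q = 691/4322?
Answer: 1382/15127 ≈ 0.091360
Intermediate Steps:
q = -691/30254 (q = -691/(7*4322) = -⅐*691/4322 = -691/30254 ≈ -0.022840)
-4*q = -4*(-691/30254) = 1382/15127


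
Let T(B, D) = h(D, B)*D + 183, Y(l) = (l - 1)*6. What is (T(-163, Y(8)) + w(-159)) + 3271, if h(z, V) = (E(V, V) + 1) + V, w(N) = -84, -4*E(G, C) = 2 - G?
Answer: -10333/2 ≈ -5166.5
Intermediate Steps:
E(G, C) = -1/2 + G/4 (E(G, C) = -(2 - G)/4 = -1/2 + G/4)
h(z, V) = 1/2 + 5*V/4 (h(z, V) = ((-1/2 + V/4) + 1) + V = (1/2 + V/4) + V = 1/2 + 5*V/4)
Y(l) = -6 + 6*l (Y(l) = (-1 + l)*6 = -6 + 6*l)
T(B, D) = 183 + D*(1/2 + 5*B/4) (T(B, D) = (1/2 + 5*B/4)*D + 183 = D*(1/2 + 5*B/4) + 183 = 183 + D*(1/2 + 5*B/4))
(T(-163, Y(8)) + w(-159)) + 3271 = ((183 + (-6 + 6*8)*(2 + 5*(-163))/4) - 84) + 3271 = ((183 + (-6 + 48)*(2 - 815)/4) - 84) + 3271 = ((183 + (1/4)*42*(-813)) - 84) + 3271 = ((183 - 17073/2) - 84) + 3271 = (-16707/2 - 84) + 3271 = -16875/2 + 3271 = -10333/2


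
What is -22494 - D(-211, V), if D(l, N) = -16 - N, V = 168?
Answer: -22310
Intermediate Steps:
-22494 - D(-211, V) = -22494 - (-16 - 1*168) = -22494 - (-16 - 168) = -22494 - 1*(-184) = -22494 + 184 = -22310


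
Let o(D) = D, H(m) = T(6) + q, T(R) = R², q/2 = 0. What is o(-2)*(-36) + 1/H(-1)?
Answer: 2593/36 ≈ 72.028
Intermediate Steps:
q = 0 (q = 2*0 = 0)
H(m) = 36 (H(m) = 6² + 0 = 36 + 0 = 36)
o(-2)*(-36) + 1/H(-1) = -2*(-36) + 1/36 = 72 + 1/36 = 2593/36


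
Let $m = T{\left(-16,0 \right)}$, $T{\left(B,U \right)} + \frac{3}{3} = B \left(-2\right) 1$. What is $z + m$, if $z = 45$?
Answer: $76$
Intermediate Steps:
$T{\left(B,U \right)} = -1 - 2 B$ ($T{\left(B,U \right)} = -1 + B \left(-2\right) 1 = -1 + - 2 B 1 = -1 - 2 B$)
$m = 31$ ($m = -1 - -32 = -1 + 32 = 31$)
$z + m = 45 + 31 = 76$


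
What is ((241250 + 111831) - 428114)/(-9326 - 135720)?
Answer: 75033/145046 ≈ 0.51730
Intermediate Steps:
((241250 + 111831) - 428114)/(-9326 - 135720) = (353081 - 428114)/(-145046) = -75033*(-1/145046) = 75033/145046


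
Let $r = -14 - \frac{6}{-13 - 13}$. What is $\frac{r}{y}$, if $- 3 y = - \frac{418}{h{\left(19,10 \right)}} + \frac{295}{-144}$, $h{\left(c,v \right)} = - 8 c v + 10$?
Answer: $- \frac{58382640}{2504177} \approx -23.314$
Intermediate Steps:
$h{\left(c,v \right)} = 10 - 8 c v$ ($h{\left(c,v \right)} = - 8 c v + 10 = 10 - 8 c v$)
$y = \frac{192629}{326160}$ ($y = - \frac{- \frac{418}{10 - 152 \cdot 10} + \frac{295}{-144}}{3} = - \frac{- \frac{418}{10 - 1520} + 295 \left(- \frac{1}{144}\right)}{3} = - \frac{- \frac{418}{-1510} - \frac{295}{144}}{3} = - \frac{\left(-418\right) \left(- \frac{1}{1510}\right) - \frac{295}{144}}{3} = - \frac{\frac{209}{755} - \frac{295}{144}}{3} = \left(- \frac{1}{3}\right) \left(- \frac{192629}{108720}\right) = \frac{192629}{326160} \approx 0.5906$)
$r = - \frac{179}{13}$ ($r = -14 - \frac{6}{-26} = -14 - - \frac{3}{13} = -14 + \frac{3}{13} = - \frac{179}{13} \approx -13.769$)
$\frac{r}{y} = - \frac{179}{13 \cdot \frac{192629}{326160}} = \left(- \frac{179}{13}\right) \frac{326160}{192629} = - \frac{58382640}{2504177}$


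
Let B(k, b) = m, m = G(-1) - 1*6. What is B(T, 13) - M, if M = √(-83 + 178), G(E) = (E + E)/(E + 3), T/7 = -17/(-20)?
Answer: -7 - √95 ≈ -16.747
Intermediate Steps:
T = 119/20 (T = 7*(-17/(-20)) = 7*(-17*(-1/20)) = 7*(17/20) = 119/20 ≈ 5.9500)
G(E) = 2*E/(3 + E) (G(E) = (2*E)/(3 + E) = 2*E/(3 + E))
m = -7 (m = 2*(-1)/(3 - 1) - 1*6 = 2*(-1)/2 - 6 = 2*(-1)*(½) - 6 = -1 - 6 = -7)
B(k, b) = -7
M = √95 ≈ 9.7468
B(T, 13) - M = -7 - √95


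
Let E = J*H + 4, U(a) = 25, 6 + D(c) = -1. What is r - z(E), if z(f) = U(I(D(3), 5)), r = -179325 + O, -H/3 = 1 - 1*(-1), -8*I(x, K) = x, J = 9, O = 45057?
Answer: -134293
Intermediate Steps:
D(c) = -7 (D(c) = -6 - 1 = -7)
I(x, K) = -x/8
H = -6 (H = -3*(1 - 1*(-1)) = -3*(1 + 1) = -3*2 = -6)
r = -134268 (r = -179325 + 45057 = -134268)
E = -50 (E = 9*(-6) + 4 = -54 + 4 = -50)
z(f) = 25
r - z(E) = -134268 - 1*25 = -134268 - 25 = -134293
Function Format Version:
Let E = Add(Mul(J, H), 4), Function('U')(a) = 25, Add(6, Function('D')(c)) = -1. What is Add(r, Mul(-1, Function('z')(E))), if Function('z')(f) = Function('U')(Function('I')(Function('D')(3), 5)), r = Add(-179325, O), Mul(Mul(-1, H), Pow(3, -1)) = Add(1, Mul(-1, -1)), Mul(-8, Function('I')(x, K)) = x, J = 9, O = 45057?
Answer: -134293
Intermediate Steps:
Function('D')(c) = -7 (Function('D')(c) = Add(-6, -1) = -7)
Function('I')(x, K) = Mul(Rational(-1, 8), x)
H = -6 (H = Mul(-3, Add(1, Mul(-1, -1))) = Mul(-3, Add(1, 1)) = Mul(-3, 2) = -6)
r = -134268 (r = Add(-179325, 45057) = -134268)
E = -50 (E = Add(Mul(9, -6), 4) = Add(-54, 4) = -50)
Function('z')(f) = 25
Add(r, Mul(-1, Function('z')(E))) = Add(-134268, Mul(-1, 25)) = Add(-134268, -25) = -134293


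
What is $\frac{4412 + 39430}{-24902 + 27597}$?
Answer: $\frac{43842}{2695} \approx 16.268$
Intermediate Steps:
$\frac{4412 + 39430}{-24902 + 27597} = \frac{43842}{2695}$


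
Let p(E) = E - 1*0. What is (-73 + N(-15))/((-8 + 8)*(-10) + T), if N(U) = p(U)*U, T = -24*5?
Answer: -19/15 ≈ -1.2667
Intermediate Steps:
p(E) = E (p(E) = E + 0 = E)
T = -120
N(U) = U**2 (N(U) = U*U = U**2)
(-73 + N(-15))/((-8 + 8)*(-10) + T) = (-73 + (-15)**2)/((-8 + 8)*(-10) - 120) = (-73 + 225)/(0*(-10) - 120) = 152/(0 - 120) = 152/(-120) = 152*(-1/120) = -19/15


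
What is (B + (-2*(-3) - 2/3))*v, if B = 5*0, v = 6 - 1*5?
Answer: 16/3 ≈ 5.3333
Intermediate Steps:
v = 1 (v = 6 - 5 = 1)
B = 0
(B + (-2*(-3) - 2/3))*v = (0 + (-2*(-3) - 2/3))*1 = (0 + (6 - 2*⅓))*1 = (0 + (6 - ⅔))*1 = (0 + 16/3)*1 = (16/3)*1 = 16/3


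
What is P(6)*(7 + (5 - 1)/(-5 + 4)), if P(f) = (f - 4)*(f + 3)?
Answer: 54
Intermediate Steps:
P(f) = (-4 + f)*(3 + f)
P(6)*(7 + (5 - 1)/(-5 + 4)) = (-12 + 6² - 1*6)*(7 + (5 - 1)/(-5 + 4)) = (-12 + 36 - 6)*(7 + 4/(-1)) = 18*(7 + 4*(-1)) = 18*(7 - 4) = 18*3 = 54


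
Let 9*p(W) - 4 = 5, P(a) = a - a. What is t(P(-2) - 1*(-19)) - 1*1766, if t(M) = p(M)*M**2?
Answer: -1405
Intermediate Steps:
P(a) = 0
p(W) = 1 (p(W) = 4/9 + (1/9)*5 = 4/9 + 5/9 = 1)
t(M) = M**2 (t(M) = 1*M**2 = M**2)
t(P(-2) - 1*(-19)) - 1*1766 = (0 - 1*(-19))**2 - 1*1766 = (0 + 19)**2 - 1766 = 19**2 - 1766 = 361 - 1766 = -1405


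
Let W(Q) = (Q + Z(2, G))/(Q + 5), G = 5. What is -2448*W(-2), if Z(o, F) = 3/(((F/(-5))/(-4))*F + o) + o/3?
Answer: 4352/13 ≈ 334.77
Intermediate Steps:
Z(o, F) = 3/(o + F**2/20) + o/3 (Z(o, F) = 3/(((F*(-1/5))*(-1/4))*F + o) + o*(1/3) = 3/((-F/5*(-1/4))*F + o) + o/3 = 3/((F/20)*F + o) + o/3 = 3/(F**2/20 + o) + o/3 = 3/(o + F**2/20) + o/3)
W(Q) = (62/39 + Q)/(5 + Q) (W(Q) = (Q + (180 + 20*2**2 + 2*5**2)/(3*(5**2 + 20*2)))/(Q + 5) = (Q + (180 + 20*4 + 2*25)/(3*(25 + 40)))/(5 + Q) = (Q + (1/3)*(180 + 80 + 50)/65)/(5 + Q) = (Q + (1/3)*(1/65)*310)/(5 + Q) = (Q + 62/39)/(5 + Q) = (62/39 + Q)/(5 + Q))
-2448*W(-2) = -2448*(62/39 - 2)/(5 - 2) = -2448*(-16)/(3*39) = -816*(-16)/39 = -2448*(-16/117) = 4352/13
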